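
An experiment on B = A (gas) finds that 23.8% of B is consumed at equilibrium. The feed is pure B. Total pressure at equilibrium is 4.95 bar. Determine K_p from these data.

Take 1 mol B as basis and let X be its fractional conversion, so ξ = X.
Moles: n_B = 1 − X; n_A = X.
Since Δν = 0, n_T = 1 throughout.
At X = 0.238: n_B = 0.762, n_A = 0.238, n_T = 1.
p_i = (n_i/n_T)·P. K_p = p_A / (p_B) = 0.312.

K_p = 0.312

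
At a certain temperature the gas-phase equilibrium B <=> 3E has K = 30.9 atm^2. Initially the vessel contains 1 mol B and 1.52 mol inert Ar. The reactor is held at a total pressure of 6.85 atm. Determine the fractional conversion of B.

Take 1 mol B as basis and let X be its fractional conversion, so ξ = X.
Mole table: n_B = 1 − X; n_E = 3X; n_I = 1.52 (inert).
Total moles n_T = 2.52 + 2X.
With p_i = (n_i/n_T)P, K = p_E^3 / (p_B).
This yields a degree-3 equation in X; solving on (0,1), X = 0.528.

X = 0.528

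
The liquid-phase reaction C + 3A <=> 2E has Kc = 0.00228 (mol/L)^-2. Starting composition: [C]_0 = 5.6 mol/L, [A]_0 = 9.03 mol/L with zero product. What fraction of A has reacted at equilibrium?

X = 0.284

Let X = conversion of A; extent ξ = 9.03X/3 mol/L.
Concentrations: [C] = 5.6 − 3.01X; [A] = 9.03 − 9.03X; [E] = 6.02X.
Kc = [E]^2 / ([C] [A]^3).
Equating to 0.00228 (mol/L)^-2: the physical root is X = 0.284.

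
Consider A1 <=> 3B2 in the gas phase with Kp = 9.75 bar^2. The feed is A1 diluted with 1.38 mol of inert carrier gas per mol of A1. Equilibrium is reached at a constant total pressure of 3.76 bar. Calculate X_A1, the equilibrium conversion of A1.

Take 1 mol A1 as basis and let X be its fractional conversion, so ξ = X.
Species balance: n_A1 = 1 − X; n_B2 = 3X; n_I = 1.38 (inert).
n_T = Σnᵢ = 2.38 + 2X.
With p_i = (n_i/n_T)P, Kp = p_B2^3 / (p_A1).
Equating to 9.75 bar^2 and solving on 0 < X < 1: X = 0.523.

X = 0.523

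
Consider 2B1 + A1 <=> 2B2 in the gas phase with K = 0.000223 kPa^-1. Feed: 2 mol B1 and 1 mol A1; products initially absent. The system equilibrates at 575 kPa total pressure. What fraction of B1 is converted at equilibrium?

Basis: 2 mol B1 initially; let X = conversion of B1. Extent ξ = X.
Mole table: n_B1 = 2 − 2X; n_A1 = 1 − X; n_B2 = 2X.
Summing: n_T = 3 − X.
Mole fractions y_i = n_i/n_T; K = p_B2^2 / (p_B1^2 p_A1) with p_i = y_i·P.
Substituting and setting equal to 0.000223 kPa^-1 gives a polynomial in X; the root in (0,1) is X = 0.163.

X = 0.163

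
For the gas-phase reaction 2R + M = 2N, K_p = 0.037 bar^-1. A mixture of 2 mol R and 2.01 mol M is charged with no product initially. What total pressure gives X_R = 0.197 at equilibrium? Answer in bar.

Take 2 mol R as basis and let X be its fractional conversion, so ξ = X.
At extent ξ: n_R = 2 − 2X; n_M = 2.01 − X; n_N = 2X.
n_T = Σnᵢ = 4.01 − X.
K_p = p_N^2 / (p_R^2 p_M) with p_i = (n_i/n_T)·P.
At X = 0.197: the mole-fraction product g(X) = Π y_i^ν_i = 0.1266. Since K_p = g(X)·P^{-1}, P = (g/K_p)^(1/1) = (0.1266/0.037)^(1/1) = 3.42 bar.

P = 3.42 bar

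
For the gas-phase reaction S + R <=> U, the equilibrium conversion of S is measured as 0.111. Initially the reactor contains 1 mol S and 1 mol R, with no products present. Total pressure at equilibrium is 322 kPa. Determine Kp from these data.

Kp = 0.000824 kPa^-1

Basis: 1 mol S initially; let X = conversion of S. Extent ξ = X.
Moles: n_S = 1 − X; n_R = 1 − X; n_U = X.
n_T = Σnᵢ = 2 − X.
At X = 0.111: n_S = 0.889, n_R = 0.889, n_U = 0.111, n_T = 1.89.
p_i = (n_i/n_T)·P. Kp = p_U / (p_S p_R) = 0.000824 kPa^-1.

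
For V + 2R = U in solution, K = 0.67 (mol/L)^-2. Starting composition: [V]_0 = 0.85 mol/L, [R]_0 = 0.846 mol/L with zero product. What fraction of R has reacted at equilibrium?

X = 0.344

Let X = conversion of R; extent ξ = 0.846X/2 mol/L.
Concentrations: [V] = 0.85 − 0.423X; [R] = 0.846 − 0.846X; [U] = 0.423X.
K = [U] / ([V] [R]^2).
Solving K = 0.67 for X ∈ (0,1): X = 0.344.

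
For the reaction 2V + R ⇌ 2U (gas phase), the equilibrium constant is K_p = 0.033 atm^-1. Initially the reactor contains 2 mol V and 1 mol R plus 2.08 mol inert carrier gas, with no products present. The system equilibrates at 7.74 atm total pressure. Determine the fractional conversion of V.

Take 2 mol V as basis and let X be its fractional conversion, so ξ = X.
Mole table: n_V = 2 − 2X; n_R = 1 − X; n_U = 2X; n_I = 2.08 (inert).
Total moles n_T = 5.08 − X.
y_i = n_i/n_T, p_i = y_i·P. K_p = p_U^2 / (p_V^2 p_R).
Setting this equal to 0.033 atm^-1 and taking the physical root (0 < X < 1) gives X = 0.172.

X = 0.172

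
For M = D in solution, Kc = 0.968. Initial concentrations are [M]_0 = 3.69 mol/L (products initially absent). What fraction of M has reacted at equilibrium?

Let X = conversion of M; extent ξ = 3.69·X mol/L.
Concentrations: [M] = 3.69 − 3.69X; [D] = 3.69X.
Kc = [D] / ([M]).
This equals 0.968 at X = 0.492 (the root in 0 < X < 1).

X = 0.492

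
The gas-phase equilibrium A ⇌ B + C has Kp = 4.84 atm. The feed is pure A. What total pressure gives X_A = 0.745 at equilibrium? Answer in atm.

Basis: 1 mol A initially; let X = conversion of A. Extent ξ = X.
Mole table: n_A = 1 − X; n_B = X; n_C = X.
n_T = Σnᵢ = 1 + X.
Kp = p_B p_C / (p_A) with p_i = (n_i/n_T)·P.
At X = 0.745: the mole-fraction product g(X) = Π y_i^ν_i = 1.247. Since Kp = g(X)·P^{1}, P = (Kp/g)^(1/1) = (4.84/1.247)^(1/1) = 3.88 atm.

P = 3.88 atm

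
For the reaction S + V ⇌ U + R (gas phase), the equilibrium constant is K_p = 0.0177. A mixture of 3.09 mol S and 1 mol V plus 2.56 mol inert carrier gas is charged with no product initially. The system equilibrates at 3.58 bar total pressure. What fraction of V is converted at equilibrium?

X = 0.202

Basis: 1 mol V initially; let X = conversion of V. Extent ξ = X.
At extent ξ: n_S = 3.09 − X; n_V = 1 − X; n_U = X; n_R = X; n_I = 2.56 (inert).
Since Δν = 0, n_T = 6.65 throughout.
Mole fractions y_i = n_i/n_T; K_p = p_U p_R / (p_S p_V) with p_i = y_i·P.
This yields a degree-2 equation in X; solving on (0,1), X = 0.202.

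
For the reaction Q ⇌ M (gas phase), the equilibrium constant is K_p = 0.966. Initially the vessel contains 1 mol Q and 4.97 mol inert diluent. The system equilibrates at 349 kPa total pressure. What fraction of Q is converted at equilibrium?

Let X = conversion of Q (basis 1 mol Q); extent of reaction ξ = X.
Moles: n_Q = 1 − X; n_M = X; n_I = 4.97 (inert).
Total moles n_T = 5.97 (Δν = 0, constant).
With p_i = (n_i/n_T)P, K_p = p_M / (p_Q).
Equating to 0.966 and solving on 0 < X < 1: X = 0.491.

X = 0.491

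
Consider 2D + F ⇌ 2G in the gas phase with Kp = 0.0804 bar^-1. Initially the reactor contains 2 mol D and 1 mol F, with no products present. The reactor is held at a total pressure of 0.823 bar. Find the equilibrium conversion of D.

X = 0.124

Basis: 2 mol D initially; let X = conversion of D. Extent ξ = X.
Species balance: n_D = 2 − 2X; n_F = 1 − X; n_G = 2X.
Total moles n_T = 3 − X.
y_i = n_i/n_T, p_i = y_i·P. Kp = p_G^2 / (p_D^2 p_F).
Substituting and setting equal to 0.0804 bar^-1 gives a polynomial in X; the root in (0,1) is X = 0.124.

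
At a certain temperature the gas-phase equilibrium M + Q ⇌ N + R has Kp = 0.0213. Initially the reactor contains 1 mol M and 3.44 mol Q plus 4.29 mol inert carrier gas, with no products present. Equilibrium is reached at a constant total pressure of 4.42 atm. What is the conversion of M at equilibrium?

X = 0.230

Let X = conversion of M (basis 1 mol M); extent of reaction ξ = X.
At extent ξ: n_M = 1 − X; n_Q = 3.44 − X; n_N = X; n_R = X; n_I = 4.29 (inert).
Since Δν = 0, n_T = 8.73 throughout.
With p_i = (n_i/n_T)P, Kp = p_N p_R / (p_M p_Q).
Equating to 0.0213 and solving on 0 < X < 1: X = 0.230.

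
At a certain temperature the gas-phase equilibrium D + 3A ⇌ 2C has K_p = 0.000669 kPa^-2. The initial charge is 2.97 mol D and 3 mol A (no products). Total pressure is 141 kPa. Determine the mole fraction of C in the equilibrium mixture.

y_C = 0.277

Take 3 mol A as basis and let X be its fractional conversion, so ξ = X.
Species balance: n_D = 2.97 − X; n_A = 3 − 3X; n_C = 2X.
Total moles n_T = 5.97 − 2X.
With p_i = (n_i/n_T)P, K_p = p_C^2 / (p_D p_A^3).
Equating to 0.000669 kPa^-2 and solving on 0 < X < 1: X = 0.647.
Then n_C = 1.29, n_T = 4.68, so y_C = 0.277.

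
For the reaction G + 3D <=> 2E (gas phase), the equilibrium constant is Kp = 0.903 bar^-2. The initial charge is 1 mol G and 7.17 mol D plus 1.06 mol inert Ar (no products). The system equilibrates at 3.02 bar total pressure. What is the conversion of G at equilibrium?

Basis: 1 mol G initially; let X = conversion of G. Extent ξ = X.
Mole table: n_G = 1 − X; n_D = 7.17 − 3X; n_E = 2X; n_I = 1.06 (inert).
Summing: n_T = 9.23 − 2X.
y_i = n_i/n_T, p_i = y_i·P. Kp = p_E^2 / (p_G p_D^3).
Equating to 0.903 bar^-2 and solving on 0 < X < 1: X = 0.820.

X = 0.820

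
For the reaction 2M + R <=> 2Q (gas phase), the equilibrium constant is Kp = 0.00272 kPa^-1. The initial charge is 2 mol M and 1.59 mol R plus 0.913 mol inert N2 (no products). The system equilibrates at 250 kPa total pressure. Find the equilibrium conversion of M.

X = 0.313

Take 2 mol M as basis and let X be its fractional conversion, so ξ = X.
Mole table: n_M = 2 − 2X; n_R = 1.59 − X; n_Q = 2X; n_I = 0.913 (inert).
n_T = Σnᵢ = 4.5 − X.
With p_i = (n_i/n_T)P, Kp = p_Q^2 / (p_M^2 p_R).
Setting this equal to 0.00272 kPa^-1 and taking the physical root (0 < X < 1) gives X = 0.313.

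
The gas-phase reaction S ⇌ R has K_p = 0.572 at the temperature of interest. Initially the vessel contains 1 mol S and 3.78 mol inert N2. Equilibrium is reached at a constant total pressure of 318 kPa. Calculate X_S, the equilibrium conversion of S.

Let X = conversion of S (basis 1 mol S); extent of reaction ξ = X.
Moles: n_S = 1 − X; n_R = X; n_I = 3.78 (inert).
Since Δν = 0, n_T = 4.78 throughout.
y_i = n_i/n_T, p_i = y_i·P. K_p = p_R / (p_S).
Substituting and setting equal to 0.572 gives a polynomial in X; the root in (0,1) is X = 0.364.

X = 0.364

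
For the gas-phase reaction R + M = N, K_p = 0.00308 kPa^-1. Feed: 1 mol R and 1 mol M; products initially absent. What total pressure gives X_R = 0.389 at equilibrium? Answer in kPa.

P = 545 kPa

Take 1 mol R as basis and let X be its fractional conversion, so ξ = X.
Moles: n_R = 1 − X; n_M = 1 − X; n_N = X.
n_T = Σnᵢ = 2 − X.
K_p = p_N / (p_R p_M) with p_i = (n_i/n_T)·P.
At X = 0.389: the mole-fraction product g(X) = Π y_i^ν_i = 1.679. Since K_p = g(X)·P^{-1}, P = (g/K_p)^(1/1) = (1.679/0.00308)^(1/1) = 545 kPa.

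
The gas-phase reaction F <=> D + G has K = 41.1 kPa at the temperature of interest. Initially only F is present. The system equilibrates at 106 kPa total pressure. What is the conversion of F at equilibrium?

X = 0.529

Basis: 1 mol F initially; let X = conversion of F. Extent ξ = X.
At extent ξ: n_F = 1 − X; n_D = X; n_G = X.
n_T = Σnᵢ = 1 + X.
Mole fractions y_i = n_i/n_T; K = p_D p_G / (p_F) with p_i = y_i·P.
Setting this equal to 41.1 kPa and taking the physical root (0 < X < 1) gives X = 0.529.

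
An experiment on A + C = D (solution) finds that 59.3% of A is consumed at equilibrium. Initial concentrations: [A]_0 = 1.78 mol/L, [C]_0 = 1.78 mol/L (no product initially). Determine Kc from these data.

Kc = 2.01 L/mol

Let X = conversion of A.
Concentrations: [A] = 1.78 − 1.78X; [C] = 1.78 − 1.78X; [D] = 1.78X.
At X = 0.593: [A] = 0.724, [C] = 0.724, [D] = 1.06.
Kc = [D] / ([A] [C]) = 2.01 L/mol.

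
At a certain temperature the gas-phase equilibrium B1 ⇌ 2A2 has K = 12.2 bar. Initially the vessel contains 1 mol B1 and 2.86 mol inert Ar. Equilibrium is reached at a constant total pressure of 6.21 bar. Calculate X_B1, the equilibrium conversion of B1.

X = 0.751

Let X = conversion of B1 (basis 1 mol B1); extent of reaction ξ = X.
Mole table: n_B1 = 1 − X; n_A2 = 2X; n_I = 2.86 (inert).
Summing: n_T = 3.86 + X.
With p_i = (n_i/n_T)P, K = p_A2^2 / (p_B1).
Setting this equal to 12.2 bar and taking the physical root (0 < X < 1) gives X = 0.751.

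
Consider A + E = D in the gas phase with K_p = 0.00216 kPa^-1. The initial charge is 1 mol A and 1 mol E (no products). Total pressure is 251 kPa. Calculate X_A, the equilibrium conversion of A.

X = 0.195

Basis: 1 mol A initially; let X = conversion of A. Extent ξ = X.
Moles: n_A = 1 − X; n_E = 1 − X; n_D = X.
Total moles n_T = 2 − X.
With p_i = (n_i/n_T)P, K_p = p_D / (p_A p_E).
Setting this equal to 0.00216 kPa^-1 and taking the physical root (0 < X < 1) gives X = 0.195.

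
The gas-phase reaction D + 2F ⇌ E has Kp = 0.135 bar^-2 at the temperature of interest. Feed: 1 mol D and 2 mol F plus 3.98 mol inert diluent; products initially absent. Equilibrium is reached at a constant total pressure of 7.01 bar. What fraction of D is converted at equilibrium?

X = 0.259

Take 1 mol D as basis and let X be its fractional conversion, so ξ = X.
Species balance: n_D = 1 − X; n_F = 2 − 2X; n_E = X; n_I = 3.98 (inert).
Summing: n_T = 6.98 − 2X.
With p_i = (n_i/n_T)P, Kp = p_E / (p_D p_F^2).
Equating to 0.135 bar^-2 and solving on 0 < X < 1: X = 0.259.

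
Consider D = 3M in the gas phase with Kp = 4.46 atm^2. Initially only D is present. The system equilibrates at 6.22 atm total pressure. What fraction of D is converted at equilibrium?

Let X = conversion of D (basis 1 mol D); extent of reaction ξ = X.
Moles: n_D = 1 − X; n_M = 3X.
Total moles n_T = 1 + 2X.
y_i = n_i/n_T, p_i = y_i·P. Kp = p_M^3 / (p_D).
Setting this equal to 4.46 atm^2 and taking the physical root (0 < X < 1) gives X = 0.187.

X = 0.187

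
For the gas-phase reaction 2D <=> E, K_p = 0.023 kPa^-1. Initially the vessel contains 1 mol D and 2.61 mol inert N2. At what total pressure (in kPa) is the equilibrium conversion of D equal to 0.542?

P = 188 kPa

Basis: 1 mol D initially; let X = conversion of D. Extent ξ = 0.5X.
At extent ξ: n_D = 1 − X; n_E = 0.5X; n_I = 2.61 (inert).
n_T = Σnᵢ = 3.61 − 0.5X.
K_p = p_E / (p_D^2) with p_i = (n_i/n_T)·P.
At X = 0.542: the mole-fraction product g(X) = Π y_i^ν_i = 4.314. Since K_p = g(X)·P^{-1}, P = (g/K_p)^(1/1) = (4.314/0.023)^(1/1) = 188 kPa.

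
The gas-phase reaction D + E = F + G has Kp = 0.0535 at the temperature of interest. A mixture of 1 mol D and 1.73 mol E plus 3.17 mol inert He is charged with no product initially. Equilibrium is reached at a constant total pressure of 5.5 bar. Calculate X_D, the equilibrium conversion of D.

Basis: 1 mol D initially; let X = conversion of D. Extent ξ = X.
Moles: n_D = 1 − X; n_E = 1.73 − X; n_F = X; n_G = X; n_I = 3.17 (inert).
Since Δν = 0, n_T = 5.9 throughout.
Mole fractions y_i = n_i/n_T; Kp = p_F p_G / (p_D p_E) with p_i = y_i·P.
This yields a degree-2 equation in X; solving on (0,1), X = 0.245.

X = 0.245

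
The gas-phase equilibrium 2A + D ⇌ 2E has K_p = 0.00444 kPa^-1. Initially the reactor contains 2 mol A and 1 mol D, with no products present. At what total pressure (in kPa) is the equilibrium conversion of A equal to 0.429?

P = 572 kPa

Take 2 mol A as basis and let X be its fractional conversion, so ξ = X.
Moles: n_A = 2 − 2X; n_D = 1 − X; n_E = 2X.
Summing: n_T = 3 − X.
K_p = p_E^2 / (p_A^2 p_D) with p_i = (n_i/n_T)·P.
At X = 0.429: the mole-fraction product g(X) = Π y_i^ν_i = 2.542. Since K_p = g(X)·P^{-1}, P = (g/K_p)^(1/1) = (2.542/0.00444)^(1/1) = 572 kPa.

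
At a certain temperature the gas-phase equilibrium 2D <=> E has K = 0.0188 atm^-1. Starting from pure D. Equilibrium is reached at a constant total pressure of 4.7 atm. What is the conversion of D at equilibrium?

X = 0.140

Take 1 mol D as basis and let X be its fractional conversion, so ξ = 0.5X.
At extent ξ: n_D = 1 − X; n_E = 0.5X.
Summing: n_T = 1 − 0.5X.
y_i = n_i/n_T, p_i = y_i·P. K = p_E / (p_D^2).
Equating to 0.0188 atm^-1 and solving on 0 < X < 1: X = 0.140.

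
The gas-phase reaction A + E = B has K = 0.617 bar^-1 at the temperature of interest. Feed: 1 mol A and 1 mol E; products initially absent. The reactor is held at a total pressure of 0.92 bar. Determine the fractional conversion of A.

Basis: 1 mol A initially; let X = conversion of A. Extent ξ = X.
Species balance: n_A = 1 − X; n_E = 1 − X; n_B = X.
n_T = Σnᵢ = 2 − X.
Mole fractions y_i = n_i/n_T; K = p_B / (p_A p_E) with p_i = y_i·P.
This yields a degree-2 equation in X; solving on (0,1), X = 0.201.

X = 0.201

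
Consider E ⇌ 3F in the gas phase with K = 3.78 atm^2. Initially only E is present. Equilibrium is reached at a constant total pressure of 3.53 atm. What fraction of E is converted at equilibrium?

X = 0.269

Let X = conversion of E (basis 1 mol E); extent of reaction ξ = X.
Mole table: n_E = 1 − X; n_F = 3X.
Summing: n_T = 1 + 2X.
With p_i = (n_i/n_T)P, K = p_F^3 / (p_E).
Setting this equal to 3.78 atm^2 and taking the physical root (0 < X < 1) gives X = 0.269.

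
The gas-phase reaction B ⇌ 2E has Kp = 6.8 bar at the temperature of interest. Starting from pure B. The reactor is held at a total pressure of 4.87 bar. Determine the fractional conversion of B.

Let X = conversion of B (basis 1 mol B); extent of reaction ξ = X.
Species balance: n_B = 1 − X; n_E = 2X.
Summing: n_T = 1 + X.
Mole fractions y_i = n_i/n_T; Kp = p_E^2 / (p_B) with p_i = y_i·P.
Setting this equal to 6.8 bar and taking the physical root (0 < X < 1) gives X = 0.509.

X = 0.509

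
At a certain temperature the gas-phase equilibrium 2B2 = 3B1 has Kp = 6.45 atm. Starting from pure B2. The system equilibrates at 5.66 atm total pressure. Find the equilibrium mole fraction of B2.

Take 1 mol B2 as basis and let X be its fractional conversion, so ξ = 0.5X.
Mole table: n_B2 = 1 − X; n_B1 = 1.5X.
n_T = Σnᵢ = 1 + 0.5X.
y_i = n_i/n_T, p_i = y_i·P. Kp = p_B1^3 / (p_B2^2).
This yields a degree-3 equation in X; solving on (0,1), X = 0.482.
Then n_B2 = 0.518, n_T = 1.24, so y_B2 = 0.417.

y_B2 = 0.417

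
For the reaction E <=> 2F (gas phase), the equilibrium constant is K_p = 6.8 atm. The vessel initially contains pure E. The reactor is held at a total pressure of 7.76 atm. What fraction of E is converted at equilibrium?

X = 0.424

Let X = conversion of E (basis 1 mol E); extent of reaction ξ = X.
At extent ξ: n_E = 1 − X; n_F = 2X.
Total moles n_T = 1 + X.
With p_i = (n_i/n_T)P, K_p = p_F^2 / (p_E).
Equating to 6.8 atm and solving on 0 < X < 1: X = 0.424.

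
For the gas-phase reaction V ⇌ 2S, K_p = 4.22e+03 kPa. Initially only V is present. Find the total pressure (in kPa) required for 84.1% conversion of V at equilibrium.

Let X = conversion of V (basis 1 mol V); extent of reaction ξ = X.
Species balance: n_V = 1 − X; n_S = 2X.
Total moles n_T = 1 + X.
K_p = p_S^2 / (p_V) with p_i = (n_i/n_T)·P.
At X = 0.841: the mole-fraction product g(X) = Π y_i^ν_i = 9.665. Since K_p = g(X)·P^{1}, P = (K_p/g)^(1/1) = (4.22e+03/9.665)^(1/1) = 437 kPa.

P = 437 kPa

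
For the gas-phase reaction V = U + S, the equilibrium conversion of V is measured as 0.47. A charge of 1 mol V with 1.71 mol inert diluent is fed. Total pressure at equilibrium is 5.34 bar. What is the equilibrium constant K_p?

Let X = conversion of V (basis 1 mol V); extent of reaction ξ = X.
Mole table: n_V = 1 − X; n_U = X; n_S = X; n_I = 1.71 (inert).
Total moles n_T = 2.71 + X.
At X = 0.47: n_V = 0.53, n_U = 0.47, n_S = 0.47, n_T = 3.18.
p_i = (n_i/n_T)·P. K_p = p_U p_S / (p_V) = 0.7 bar.

K_p = 0.7 bar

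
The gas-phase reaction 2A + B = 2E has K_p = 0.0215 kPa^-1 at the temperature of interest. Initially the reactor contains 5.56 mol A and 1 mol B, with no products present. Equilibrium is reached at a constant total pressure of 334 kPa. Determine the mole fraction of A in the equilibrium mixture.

y_A = 0.677

Let X = conversion of B (basis 1 mol B); extent of reaction ξ = X.
Mole table: n_A = 5.56 − 2X; n_B = 1 − X; n_E = 2X.
n_T = Σnᵢ = 6.56 − X.
Mole fractions y_i = n_i/n_T; K_p = p_E^2 / (p_A^2 p_B) with p_i = y_i·P.
This yields a degree-3 equation in X; solving on (0,1), X = 0.847.
Then n_A = 3.87, n_T = 5.71, so y_A = 0.677.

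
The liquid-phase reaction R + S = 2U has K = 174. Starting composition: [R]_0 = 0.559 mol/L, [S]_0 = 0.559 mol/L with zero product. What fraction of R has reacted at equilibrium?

X = 0.868

Let X = conversion of R; extent ξ = 0.559·X mol/L.
Concentrations: [R] = 0.559 − 0.559X; [S] = 0.559 − 0.559X; [U] = 1.12X.
K = [U]^2 / ([R] [S]).
This equals 174 at X = 0.868 (the root in 0 < X < 1).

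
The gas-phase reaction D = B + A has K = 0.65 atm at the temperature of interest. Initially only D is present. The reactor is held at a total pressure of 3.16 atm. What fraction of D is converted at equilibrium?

X = 0.413

Let X = conversion of D (basis 1 mol D); extent of reaction ξ = X.
At extent ξ: n_D = 1 − X; n_B = X; n_A = X.
Summing: n_T = 1 + X.
y_i = n_i/n_T, p_i = y_i·P. K = p_B p_A / (p_D).
Setting this equal to 0.65 atm and taking the physical root (0 < X < 1) gives X = 0.413.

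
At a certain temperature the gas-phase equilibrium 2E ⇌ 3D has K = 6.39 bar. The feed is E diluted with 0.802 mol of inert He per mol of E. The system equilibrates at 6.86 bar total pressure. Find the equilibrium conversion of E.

X = 0.513

Take 1 mol E as basis and let X be its fractional conversion, so ξ = 0.5X.
At extent ξ: n_E = 1 − X; n_D = 1.5X; n_I = 0.802 (inert).
Summing: n_T = 1.8 + 0.5X.
With p_i = (n_i/n_T)P, K = p_D^3 / (p_E^2).
Setting this equal to 6.39 bar and taking the physical root (0 < X < 1) gives X = 0.513.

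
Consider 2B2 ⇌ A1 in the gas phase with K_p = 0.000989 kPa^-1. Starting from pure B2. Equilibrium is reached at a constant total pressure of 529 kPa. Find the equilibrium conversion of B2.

Let X = conversion of B2 (basis 1 mol B2); extent of reaction ξ = 0.5X.
Mole table: n_B2 = 1 − X; n_A1 = 0.5X.
Total moles n_T = 1 − 0.5X.
y_i = n_i/n_T, p_i = y_i·P. K_p = p_A1 / (p_B2^2).
This yields a degree-2 equation in X; solving on (0,1), X = 0.431.

X = 0.431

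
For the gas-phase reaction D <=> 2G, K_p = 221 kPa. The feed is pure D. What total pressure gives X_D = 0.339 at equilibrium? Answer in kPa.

P = 426 kPa

Take 1 mol D as basis and let X be its fractional conversion, so ξ = X.
Mole table: n_D = 1 − X; n_G = 2X.
Total moles n_T = 1 + X.
K_p = p_G^2 / (p_D) with p_i = (n_i/n_T)·P.
At X = 0.339: the mole-fraction product g(X) = Π y_i^ν_i = 0.5194. Since K_p = g(X)·P^{1}, P = (K_p/g)^(1/1) = (221/0.5194)^(1/1) = 426 kPa.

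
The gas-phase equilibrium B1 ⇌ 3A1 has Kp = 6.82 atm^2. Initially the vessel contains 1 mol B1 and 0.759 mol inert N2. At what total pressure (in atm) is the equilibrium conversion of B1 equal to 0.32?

P = 5.49 atm

Take 1 mol B1 as basis and let X be its fractional conversion, so ξ = X.
Mole table: n_B1 = 1 − X; n_A1 = 3X; n_I = 0.759 (inert).
n_T = Σnᵢ = 1.76 + 2X.
Kp = p_A1^3 / (p_B1) with p_i = (n_i/n_T)·P.
At X = 0.32: the mole-fraction product g(X) = Π y_i^ν_i = 0.2261. Since Kp = g(X)·P^{2}, P = (Kp/g)^(1/2) = (6.82/0.2261)^(1/2) = 5.49 atm.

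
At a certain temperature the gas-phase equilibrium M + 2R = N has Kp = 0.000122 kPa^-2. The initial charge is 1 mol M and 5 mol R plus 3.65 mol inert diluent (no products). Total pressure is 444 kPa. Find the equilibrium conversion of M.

X = 0.810

Basis: 1 mol M initially; let X = conversion of M. Extent ξ = X.
Moles: n_M = 1 − X; n_R = 5 − 2X; n_N = X; n_I = 3.65 (inert).
Total moles n_T = 9.65 − 2X.
With p_i = (n_i/n_T)P, Kp = p_N / (p_M p_R^2).
This yields a degree-3 equation in X; solving on (0,1), X = 0.810.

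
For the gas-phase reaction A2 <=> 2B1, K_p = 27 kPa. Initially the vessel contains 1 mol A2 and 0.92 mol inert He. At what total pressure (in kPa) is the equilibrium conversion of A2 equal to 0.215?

P = 245 kPa

Let X = conversion of A2 (basis 1 mol A2); extent of reaction ξ = X.
Species balance: n_A2 = 1 − X; n_B1 = 2X; n_I = 0.92 (inert).
Total moles n_T = 1.92 + X.
K_p = p_B1^2 / (p_A2) with p_i = (n_i/n_T)·P.
At X = 0.215: the mole-fraction product g(X) = Π y_i^ν_i = 0.1103. Since K_p = g(X)·P^{1}, P = (K_p/g)^(1/1) = (27/0.1103)^(1/1) = 245 kPa.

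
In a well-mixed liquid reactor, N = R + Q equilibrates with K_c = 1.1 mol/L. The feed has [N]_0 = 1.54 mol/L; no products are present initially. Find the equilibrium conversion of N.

Let X = conversion of N; extent ξ = 1.54·X mol/L.
Concentrations: [N] = 1.54 − 1.54X; [R] = 1.54X; [Q] = 1.54X.
K_c = [R] [Q] / ([N]).
Solving K_c = 1.1 for X ∈ (0,1): X = 0.560.

X = 0.560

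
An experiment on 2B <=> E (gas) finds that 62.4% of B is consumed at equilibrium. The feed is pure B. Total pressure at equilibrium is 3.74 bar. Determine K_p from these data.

K_p = 0.406 bar^-1

Let X = conversion of B (basis 1 mol B); extent of reaction ξ = 0.5X.
At extent ξ: n_B = 1 − X; n_E = 0.5X.
Summing: n_T = 1 − 0.5X.
At X = 0.624: n_B = 0.376, n_E = 0.312, n_T = 0.688.
p_i = (n_i/n_T)·P. K_p = p_E / (p_B^2) = 0.406 bar^-1.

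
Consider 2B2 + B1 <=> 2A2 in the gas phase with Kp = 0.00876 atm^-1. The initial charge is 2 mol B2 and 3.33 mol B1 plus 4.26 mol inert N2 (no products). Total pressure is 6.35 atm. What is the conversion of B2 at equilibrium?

X = 0.121

Take 2 mol B2 as basis and let X be its fractional conversion, so ξ = X.
Moles: n_B2 = 2 − 2X; n_B1 = 3.33 − X; n_A2 = 2X; n_I = 4.26 (inert).
Summing: n_T = 9.59 − X.
Mole fractions y_i = n_i/n_T; Kp = p_A2^2 / (p_B2^2 p_B1) with p_i = y_i·P.
Setting this equal to 0.00876 atm^-1 and taking the physical root (0 < X < 1) gives X = 0.121.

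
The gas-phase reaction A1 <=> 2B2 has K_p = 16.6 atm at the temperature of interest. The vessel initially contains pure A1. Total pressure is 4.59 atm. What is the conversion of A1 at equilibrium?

X = 0.689

Basis: 1 mol A1 initially; let X = conversion of A1. Extent ξ = X.
Mole table: n_A1 = 1 − X; n_B2 = 2X.
Total moles n_T = 1 + X.
y_i = n_i/n_T, p_i = y_i·P. K_p = p_B2^2 / (p_A1).
Setting this equal to 16.6 atm and taking the physical root (0 < X < 1) gives X = 0.689.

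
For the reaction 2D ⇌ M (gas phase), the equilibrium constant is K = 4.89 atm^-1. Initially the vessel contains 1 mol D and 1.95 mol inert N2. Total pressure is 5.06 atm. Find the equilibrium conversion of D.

X = 0.797

Take 1 mol D as basis and let X be its fractional conversion, so ξ = 0.5X.
At extent ξ: n_D = 1 − X; n_M = 0.5X; n_I = 1.95 (inert).
Summing: n_T = 2.95 − 0.5X.
y_i = n_i/n_T, p_i = y_i·P. K = p_M / (p_D^2).
This yields a degree-2 equation in X; solving on (0,1), X = 0.797.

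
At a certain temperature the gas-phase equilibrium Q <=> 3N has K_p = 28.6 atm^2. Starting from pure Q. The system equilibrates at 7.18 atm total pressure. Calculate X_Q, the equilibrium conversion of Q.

X = 0.337

Take 1 mol Q as basis and let X be its fractional conversion, so ξ = X.
Moles: n_Q = 1 − X; n_N = 3X.
n_T = Σnᵢ = 1 + 2X.
y_i = n_i/n_T, p_i = y_i·P. K_p = p_N^3 / (p_Q).
Substituting and setting equal to 28.6 atm^2 gives a polynomial in X; the root in (0,1) is X = 0.337.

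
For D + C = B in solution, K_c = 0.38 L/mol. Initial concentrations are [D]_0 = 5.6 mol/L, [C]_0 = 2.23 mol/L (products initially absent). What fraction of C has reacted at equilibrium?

X = 0.616

Let X = conversion of C; extent ξ = 2.23·X mol/L.
Concentrations: [D] = 5.6 − 2.23X; [C] = 2.23 − 2.23X; [B] = 2.23X.
K_c = [B] / ([D] [C]).
Solving K_c = 0.38 for X ∈ (0,1): X = 0.616.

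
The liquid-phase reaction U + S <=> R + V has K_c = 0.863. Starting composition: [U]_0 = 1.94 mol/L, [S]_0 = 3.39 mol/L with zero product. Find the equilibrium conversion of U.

X = 0.614

Let X = conversion of U; extent ξ = 1.94·X mol/L.
Concentrations: [U] = 1.94 − 1.94X; [S] = 3.39 − 1.94X; [R] = 1.94X; [V] = 1.94X.
K_c = [R] [V] / ([U] [S]).
Solving K_c = 0.863 for X ∈ (0,1): X = 0.614.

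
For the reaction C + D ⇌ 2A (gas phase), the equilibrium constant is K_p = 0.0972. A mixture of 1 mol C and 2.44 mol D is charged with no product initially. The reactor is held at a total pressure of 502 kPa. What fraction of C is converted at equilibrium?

X = 0.207

Let X = conversion of C (basis 1 mol C); extent of reaction ξ = X.
Species balance: n_C = 1 − X; n_D = 2.44 − X; n_A = 2X.
Since Δν = 0, n_T = 3.44 throughout.
y_i = n_i/n_T, p_i = y_i·P. K_p = p_A^2 / (p_C p_D).
Equating to 0.0972 and solving on 0 < X < 1: X = 0.207.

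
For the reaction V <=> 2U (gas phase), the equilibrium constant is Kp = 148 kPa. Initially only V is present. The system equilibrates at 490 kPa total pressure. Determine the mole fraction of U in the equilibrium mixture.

Let X = conversion of V (basis 1 mol V); extent of reaction ξ = X.
Mole table: n_V = 1 − X; n_U = 2X.
Summing: n_T = 1 + X.
With p_i = (n_i/n_T)P, Kp = p_U^2 / (p_V).
This yields a degree-2 equation in X; solving on (0,1), X = 0.265.
Then n_U = 0.53, n_T = 1.26, so y_U = 0.419.

y_U = 0.419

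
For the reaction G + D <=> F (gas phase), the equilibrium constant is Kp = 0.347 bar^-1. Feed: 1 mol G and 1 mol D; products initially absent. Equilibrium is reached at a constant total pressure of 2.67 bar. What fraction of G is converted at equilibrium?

X = 0.280

Basis: 1 mol G initially; let X = conversion of G. Extent ξ = X.
At extent ξ: n_G = 1 − X; n_D = 1 − X; n_F = X.
Summing: n_T = 2 − X.
Mole fractions y_i = n_i/n_T; Kp = p_F / (p_G p_D) with p_i = y_i·P.
Equating to 0.347 bar^-1 and solving on 0 < X < 1: X = 0.280.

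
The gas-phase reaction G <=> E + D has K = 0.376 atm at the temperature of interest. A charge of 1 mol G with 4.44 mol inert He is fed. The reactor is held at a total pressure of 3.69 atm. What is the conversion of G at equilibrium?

X = 0.533

Let X = conversion of G (basis 1 mol G); extent of reaction ξ = X.
Moles: n_G = 1 − X; n_E = X; n_D = X; n_I = 4.44 (inert).
n_T = Σnᵢ = 5.44 + X.
y_i = n_i/n_T, p_i = y_i·P. K = p_E p_D / (p_G).
Equating to 0.376 atm and solving on 0 < X < 1: X = 0.533.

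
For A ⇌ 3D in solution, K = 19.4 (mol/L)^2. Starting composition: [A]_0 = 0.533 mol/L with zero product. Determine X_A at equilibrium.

Let X = conversion of A; extent ξ = 0.533·X mol/L.
Concentrations: [A] = 0.533 − 0.533X; [D] = 1.6X.
K = [D]^3 / ([A]).
This equals 19.4 at X = 0.799 (the root in 0 < X < 1).

X = 0.799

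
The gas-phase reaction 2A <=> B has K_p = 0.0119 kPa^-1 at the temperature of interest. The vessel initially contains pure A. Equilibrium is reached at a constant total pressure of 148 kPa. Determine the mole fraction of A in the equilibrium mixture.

Take 1 mol A as basis and let X be its fractional conversion, so ξ = 0.5X.
At extent ξ: n_A = 1 − X; n_B = 0.5X.
Summing: n_T = 1 − 0.5X.
Mole fractions y_i = n_i/n_T; K_p = p_B / (p_A^2) with p_i = y_i·P.
This yields a degree-2 equation in X; solving on (0,1), X = 0.647.
Then n_A = 0.353, n_T = 0.676, so y_A = 0.521.

y_A = 0.521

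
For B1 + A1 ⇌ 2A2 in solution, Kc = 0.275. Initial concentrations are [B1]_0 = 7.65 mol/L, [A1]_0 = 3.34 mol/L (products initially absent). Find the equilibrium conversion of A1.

Let X = conversion of A1; extent ξ = 3.34·X mol/L.
Concentrations: [B1] = 7.65 − 3.34X; [A1] = 3.34 − 3.34X; [A2] = 6.68X.
Kc = [A2]^2 / ([B1] [A1]).
This equals 0.275 at X = 0.307 (the root in 0 < X < 1).

X = 0.307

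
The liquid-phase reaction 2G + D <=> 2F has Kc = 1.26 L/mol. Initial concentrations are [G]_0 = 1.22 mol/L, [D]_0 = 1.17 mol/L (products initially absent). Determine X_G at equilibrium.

X = 0.510

Let X = conversion of G; extent ξ = 1.22X/2 mol/L.
Concentrations: [G] = 1.22 − 1.22X; [D] = 1.17 − 0.61X; [F] = 1.22X.
Kc = [F]^2 / ([G]^2 [D]).
Solving Kc = 1.26 for X ∈ (0,1): X = 0.510.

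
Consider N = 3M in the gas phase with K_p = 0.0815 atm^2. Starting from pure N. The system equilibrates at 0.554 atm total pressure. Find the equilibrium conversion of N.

X = 0.256

Take 1 mol N as basis and let X be its fractional conversion, so ξ = X.
Mole table: n_N = 1 − X; n_M = 3X.
n_T = Σnᵢ = 1 + 2X.
y_i = n_i/n_T, p_i = y_i·P. K_p = p_M^3 / (p_N).
Substituting and setting equal to 0.0815 atm^2 gives a polynomial in X; the root in (0,1) is X = 0.256.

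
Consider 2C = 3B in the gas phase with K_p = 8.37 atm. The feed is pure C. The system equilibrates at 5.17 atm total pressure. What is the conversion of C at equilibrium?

X = 0.519

Basis: 1 mol C initially; let X = conversion of C. Extent ξ = 0.5X.
Species balance: n_C = 1 − X; n_B = 1.5X.
Summing: n_T = 1 + 0.5X.
Mole fractions y_i = n_i/n_T; K_p = p_B^3 / (p_C^2) with p_i = y_i·P.
Setting this equal to 8.37 atm and taking the physical root (0 < X < 1) gives X = 0.519.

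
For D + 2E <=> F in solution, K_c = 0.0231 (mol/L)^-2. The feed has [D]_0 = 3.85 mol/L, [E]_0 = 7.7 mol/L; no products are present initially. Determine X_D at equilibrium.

Let X = conversion of D; extent ξ = 3.85·X mol/L.
Concentrations: [D] = 3.85 − 3.85X; [E] = 7.7 − 7.7X; [F] = 3.85X.
K_c = [F] / ([D] [E]^2).
Solving K_c = 0.0231 for X ∈ (0,1): X = 0.360.

X = 0.360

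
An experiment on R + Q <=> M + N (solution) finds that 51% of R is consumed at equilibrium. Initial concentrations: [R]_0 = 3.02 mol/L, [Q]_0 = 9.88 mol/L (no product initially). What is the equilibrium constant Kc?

Let X = conversion of R.
Concentrations: [R] = 3.02 − 3.02X; [Q] = 9.88 − 3.02X; [M] = 3.02X; [N] = 3.02X.
At X = 0.51: [R] = 1.48, [Q] = 8.34, [M] = 1.54, [N] = 1.54.
Kc = [M] [N] / ([R] [Q]) = 0.192.

Kc = 0.192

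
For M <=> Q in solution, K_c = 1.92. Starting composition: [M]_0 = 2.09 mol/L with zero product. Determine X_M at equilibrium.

X = 0.658

Let X = conversion of M; extent ξ = 2.09·X mol/L.
Concentrations: [M] = 2.09 − 2.09X; [Q] = 2.09X.
K_c = [Q] / ([M]).
Setting equal to 1.92 and solving for X on (0,1) gives X = 0.658.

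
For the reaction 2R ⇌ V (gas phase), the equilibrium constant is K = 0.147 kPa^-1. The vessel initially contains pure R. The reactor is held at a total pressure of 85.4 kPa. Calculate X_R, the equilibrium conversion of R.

Take 1 mol R as basis and let X be its fractional conversion, so ξ = 0.5X.
Moles: n_R = 1 − X; n_V = 0.5X.
Summing: n_T = 1 − 0.5X.
With p_i = (n_i/n_T)P, K = p_V / (p_R^2).
Setting this equal to 0.147 kPa^-1 and taking the physical root (0 < X < 1) gives X = 0.860.

X = 0.860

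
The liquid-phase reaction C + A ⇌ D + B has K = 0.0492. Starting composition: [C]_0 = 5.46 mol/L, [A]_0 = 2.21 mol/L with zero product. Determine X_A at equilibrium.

Let X = conversion of A; extent ξ = 2.21·X mol/L.
Concentrations: [C] = 5.46 − 2.21X; [A] = 2.21 − 2.21X; [D] = 2.21X; [B] = 2.21X.
K = [D] [B] / ([C] [A]).
Solving K = 0.0492 for X ∈ (0,1): X = 0.279.

X = 0.279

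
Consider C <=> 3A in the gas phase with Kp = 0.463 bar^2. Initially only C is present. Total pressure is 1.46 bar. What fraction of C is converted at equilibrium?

X = 0.237

Let X = conversion of C (basis 1 mol C); extent of reaction ξ = X.
At extent ξ: n_C = 1 − X; n_A = 3X.
Summing: n_T = 1 + 2X.
Mole fractions y_i = n_i/n_T; Kp = p_A^3 / (p_C) with p_i = y_i·P.
This yields a degree-3 equation in X; solving on (0,1), X = 0.237.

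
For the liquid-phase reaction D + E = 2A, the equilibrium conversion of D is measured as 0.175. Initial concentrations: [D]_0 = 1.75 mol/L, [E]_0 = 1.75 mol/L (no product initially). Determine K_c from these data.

Let X = conversion of D.
Concentrations: [D] = 1.75 − 1.75X; [E] = 1.75 − 1.75X; [A] = 3.5X.
At X = 0.175: [D] = 1.44, [E] = 1.44, [A] = 0.612.
K_c = [A]^2 / ([D] [E]) = 0.18.

K_c = 0.18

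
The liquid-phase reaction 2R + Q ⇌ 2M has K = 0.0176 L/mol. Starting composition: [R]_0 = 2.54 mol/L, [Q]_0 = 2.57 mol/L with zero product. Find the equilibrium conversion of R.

Let X = conversion of R; extent ξ = 2.54X/2 mol/L.
Concentrations: [R] = 2.54 − 2.54X; [Q] = 2.57 − 1.27X; [M] = 2.54X.
K = [M]^2 / ([R]^2 [Q]).
Equating to 0.0176 L/mol: the physical root is X = 0.169.

X = 0.169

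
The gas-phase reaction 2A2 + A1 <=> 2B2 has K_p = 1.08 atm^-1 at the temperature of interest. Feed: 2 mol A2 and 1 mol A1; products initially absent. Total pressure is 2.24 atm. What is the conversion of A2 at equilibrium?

X = 0.424

Basis: 2 mol A2 initially; let X = conversion of A2. Extent ξ = X.
At extent ξ: n_A2 = 2 − 2X; n_A1 = 1 − X; n_B2 = 2X.
Summing: n_T = 3 − X.
y_i = n_i/n_T, p_i = y_i·P. K_p = p_B2^2 / (p_A2^2 p_A1).
Setting this equal to 1.08 atm^-1 and taking the physical root (0 < X < 1) gives X = 0.424.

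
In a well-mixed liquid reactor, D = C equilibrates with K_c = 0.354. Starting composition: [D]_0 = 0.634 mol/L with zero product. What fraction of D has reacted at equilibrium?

Let X = conversion of D; extent ξ = 0.634·X mol/L.
Concentrations: [D] = 0.634 − 0.634X; [C] = 0.634X.
K_c = [C] / ([D]).
This equals 0.354 at X = 0.261 (the root in 0 < X < 1).

X = 0.261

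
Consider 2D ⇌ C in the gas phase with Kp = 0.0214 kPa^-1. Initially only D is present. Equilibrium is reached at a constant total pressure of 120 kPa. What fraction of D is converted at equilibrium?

Basis: 1 mol D initially; let X = conversion of D. Extent ξ = 0.5X.
Species balance: n_D = 1 − X; n_C = 0.5X.
Summing: n_T = 1 − 0.5X.
Mole fractions y_i = n_i/n_T; Kp = p_C / (p_D^2) with p_i = y_i·P.
Setting this equal to 0.0214 kPa^-1 and taking the physical root (0 < X < 1) gives X = 0.702.

X = 0.702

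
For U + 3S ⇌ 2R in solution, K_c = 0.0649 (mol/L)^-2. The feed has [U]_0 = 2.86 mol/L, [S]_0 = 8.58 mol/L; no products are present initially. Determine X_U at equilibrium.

Let X = conversion of U; extent ξ = 2.86·X mol/L.
Concentrations: [U] = 2.86 − 2.86X; [S] = 8.58 − 8.58X; [R] = 5.72X.
K_c = [R]^2 / ([U] [S]^3).
Equating to 0.0649 (mol/L)^-2: the physical root is X = 0.491.

X = 0.491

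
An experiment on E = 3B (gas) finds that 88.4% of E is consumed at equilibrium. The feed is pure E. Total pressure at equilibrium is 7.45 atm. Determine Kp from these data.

Kp = 1.16e+03 atm^2

Take 1 mol E as basis and let X be its fractional conversion, so ξ = X.
Moles: n_E = 1 − X; n_B = 3X.
n_T = Σnᵢ = 1 + 2X.
At X = 0.884: n_E = 0.116, n_B = 2.65, n_T = 2.77.
p_i = (n_i/n_T)·P. Kp = p_B^3 / (p_E) = 1.16e+03 atm^2.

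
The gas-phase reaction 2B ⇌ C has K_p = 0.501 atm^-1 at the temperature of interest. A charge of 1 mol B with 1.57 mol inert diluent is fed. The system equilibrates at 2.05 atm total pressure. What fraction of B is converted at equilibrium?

X = 0.356

Take 1 mol B as basis and let X be its fractional conversion, so ξ = 0.5X.
At extent ξ: n_B = 1 − X; n_C = 0.5X; n_I = 1.57 (inert).
Summing: n_T = 2.57 − 0.5X.
Mole fractions y_i = n_i/n_T; K_p = p_C / (p_B^2) with p_i = y_i·P.
Substituting and setting equal to 0.501 atm^-1 gives a polynomial in X; the root in (0,1) is X = 0.356.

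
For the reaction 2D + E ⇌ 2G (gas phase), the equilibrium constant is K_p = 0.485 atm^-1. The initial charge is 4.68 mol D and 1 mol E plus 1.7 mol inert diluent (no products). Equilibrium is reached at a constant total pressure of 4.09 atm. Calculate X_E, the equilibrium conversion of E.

Basis: 1 mol E initially; let X = conversion of E. Extent ξ = X.
Mole table: n_D = 4.68 − 2X; n_E = 1 − X; n_G = 2X; n_I = 1.7 (inert).
Summing: n_T = 7.38 − X.
With p_i = (n_i/n_T)P, K_p = p_G^2 / (p_D^2 p_E).
This yields a degree-3 equation in X; solving on (0,1), X = 0.598.

X = 0.598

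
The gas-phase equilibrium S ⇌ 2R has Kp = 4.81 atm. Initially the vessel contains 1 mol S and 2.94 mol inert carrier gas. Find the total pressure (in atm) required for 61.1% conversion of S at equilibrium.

Take 1 mol S as basis and let X be its fractional conversion, so ξ = X.
Mole table: n_S = 1 − X; n_R = 2X; n_I = 2.94 (inert).
n_T = Σnᵢ = 3.94 + X.
Kp = p_R^2 / (p_S) with p_i = (n_i/n_T)·P.
At X = 0.611: the mole-fraction product g(X) = Π y_i^ν_i = 0.8435. Since Kp = g(X)·P^{1}, P = (Kp/g)^(1/1) = (4.81/0.8435)^(1/1) = 5.7 atm.

P = 5.7 atm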